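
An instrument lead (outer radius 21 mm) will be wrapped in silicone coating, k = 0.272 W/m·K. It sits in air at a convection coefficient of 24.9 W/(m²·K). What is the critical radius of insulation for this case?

r_cr ≈ 10.9 mm

For a cylinder r_cr = k/h = 0.272/24.9
r_cr = 10.9 mm; since the bare radius (21 mm) is above r_cr, any added insulation will reduce heat loss.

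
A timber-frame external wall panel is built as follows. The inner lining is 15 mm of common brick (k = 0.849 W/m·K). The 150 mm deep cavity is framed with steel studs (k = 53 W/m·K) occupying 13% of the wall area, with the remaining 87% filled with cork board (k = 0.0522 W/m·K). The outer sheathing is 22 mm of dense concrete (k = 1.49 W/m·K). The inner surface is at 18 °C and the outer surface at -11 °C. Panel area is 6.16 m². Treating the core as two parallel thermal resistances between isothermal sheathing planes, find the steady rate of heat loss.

Sheathing layers in series; stud and cavity paths in parallel between them.
R_inner = 0.015/(0.849×6.16) = 0.002868 K/W
R_stud  = 0.15/(53×0.13×6.16) = 0.003534 K/W
R_cav   = 0.15/(0.0522×0.87×6.16) = 0.5362 K/W
1/R_core = 1/R_stud + 1/R_cav → R_core = 0.003511 K/W
R_outer = 0.022/(1.49×6.16) = 0.002397 K/W
R_total = 0.008776 K/W
Q = ΔT/R_total = 29/0.008776

Q ≈ 3300 W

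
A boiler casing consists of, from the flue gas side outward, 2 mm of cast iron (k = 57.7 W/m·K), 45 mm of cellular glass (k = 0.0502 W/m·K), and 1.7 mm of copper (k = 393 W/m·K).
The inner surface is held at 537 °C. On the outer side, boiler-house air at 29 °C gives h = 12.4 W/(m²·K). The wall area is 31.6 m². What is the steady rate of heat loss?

Thermal resistances in series:
R_cast iron = L/(kA) = 0.002/(57.7×31.6) = 1.097×10^-6 K/W
R_cellular glass = L/(kA) = 0.045/(0.0502×31.6) = 0.02837 K/W
R_copper = L/(kA) = 0.0017/(393×31.6) = 1.369×10^-7 K/W
R_outer film = 1/(h_o·A) = 1/(12.4×31.6) = 0.002552 K/W
R_total = 0.03092 K/W
Q = ΔT / R_total = 508 / 0.03092

Q ≈ 16400 W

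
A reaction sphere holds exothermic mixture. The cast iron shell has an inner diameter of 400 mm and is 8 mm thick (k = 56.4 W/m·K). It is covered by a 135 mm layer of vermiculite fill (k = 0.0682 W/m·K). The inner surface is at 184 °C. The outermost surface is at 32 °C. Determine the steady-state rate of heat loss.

Spherical conduction: R = (1/r_in − 1/r_out)/(4πk) per layer; series-sum.
R_cast iron shell = (1/0.2 − 1/0.208)/(4π×56.4) = 2.713×10^-4 K/W
R_vermiculite fill = (1/0.208 − 1/0.343)/(4π×0.0682) = 2.208 K/W
R_total = 2.208 K/W
Q = ΔT/R_total = 152/2.208

Q ≈ 68.8 W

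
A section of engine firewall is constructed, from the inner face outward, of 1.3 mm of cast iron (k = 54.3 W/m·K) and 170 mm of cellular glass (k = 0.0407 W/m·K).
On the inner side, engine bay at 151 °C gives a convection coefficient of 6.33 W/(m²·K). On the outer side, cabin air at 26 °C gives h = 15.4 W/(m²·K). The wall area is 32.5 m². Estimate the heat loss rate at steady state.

Thermal resistances in series:
R_inner film = 1/(h_i·A) = 1/(6.33×32.5) = 0.004861 K/W
R_cast iron = L/(kA) = 0.0013/(54.3×32.5) = 7.366×10^-7 K/W
R_cellular glass = L/(kA) = 0.17/(0.0407×32.5) = 0.1285 K/W
R_outer film = 1/(h_o·A) = 1/(15.4×32.5) = 0.001998 K/W
R_total = 0.1354 K/W
Q = ΔT / R_total = 125 / 0.1354

Q ≈ 923 W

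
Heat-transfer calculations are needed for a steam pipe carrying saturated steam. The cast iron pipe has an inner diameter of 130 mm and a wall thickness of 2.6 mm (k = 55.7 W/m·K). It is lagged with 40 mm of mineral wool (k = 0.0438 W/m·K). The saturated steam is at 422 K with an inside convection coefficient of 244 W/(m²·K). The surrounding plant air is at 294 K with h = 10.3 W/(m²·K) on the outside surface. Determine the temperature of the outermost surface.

T ≈ 304 K

For a radial system each layer contributes R = ln(r_out/r_in)/(2πkL); films add R = 1/(hA).
R_inner film = 1/(h_i·2πr₁L) = 1/(244×2π×0.065×1) = 0.01003 K/W
R_cast iron pipe wall = ln(67.6/65)/(2π×55.7×1) = 1.121×10^-4 K/W
R_mineral wool = ln(107.6/67.6)/(2π×0.0438×1) = 1.689 K/W
R_outer film = 1/(h_o·2πr_oL) = 1/(10.3×2π×0.1076×1) = 0.1436 K/W
R_total = 1.843 K/W
Q = ΔT/R_total = 128/1.843
Q = 69.5 W/m
T_interface = T_inner − Q·ΣR(inner→interface) = 422 − 69.5×1.699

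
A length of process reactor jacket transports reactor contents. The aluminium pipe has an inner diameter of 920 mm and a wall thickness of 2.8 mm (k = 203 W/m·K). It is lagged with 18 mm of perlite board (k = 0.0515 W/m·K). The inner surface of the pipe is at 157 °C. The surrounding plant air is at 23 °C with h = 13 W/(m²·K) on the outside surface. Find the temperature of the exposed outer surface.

T ≈ 46.8 °C

Treating each annulus and film as a series resistance:
R_aluminium pipe wall = ln(462.8/460)/(2π×203×1) = 4.758×10^-6 K/W
R_perlite board = ln(480.8/462.8)/(2π×0.0515×1) = 0.1179 K/W
R_outer film = 1/(h_o·2πr_oL) = 1/(13×2π×0.4808×1) = 0.02546 K/W
R_total = 0.1434 K/W
Q = ΔT/R_total = 134/0.1434
Q = 935 W/m
T_interface = T_inner − Q·ΣR(inner→interface) = 157 − 935×0.1179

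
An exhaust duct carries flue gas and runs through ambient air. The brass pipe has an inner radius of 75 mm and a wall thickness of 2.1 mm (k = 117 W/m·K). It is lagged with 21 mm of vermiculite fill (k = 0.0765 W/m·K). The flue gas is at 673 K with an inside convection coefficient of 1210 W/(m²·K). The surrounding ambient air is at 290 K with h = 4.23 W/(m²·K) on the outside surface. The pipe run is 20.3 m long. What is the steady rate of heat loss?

Q ≈ 8770 W

Treating each annulus and film as a series resistance:
R_inner film = 1/(h_i·2πr₁L) = 1/(1210×2π×0.075×20.3) = 8.639×10^-5 K/W
R_brass pipe wall = ln(77.1/75)/(2π×117×20.3) = 1.85×10^-6 K/W
R_vermiculite fill = ln(98.1/77.1)/(2π×0.0765×20.3) = 0.02469 K/W
R_outer film = 1/(h_o·2πr_oL) = 1/(4.23×2π×0.0981×20.3) = 0.01889 K/W
R_total = 0.04367 K/W
Q = ΔT/R_total = 383/0.04367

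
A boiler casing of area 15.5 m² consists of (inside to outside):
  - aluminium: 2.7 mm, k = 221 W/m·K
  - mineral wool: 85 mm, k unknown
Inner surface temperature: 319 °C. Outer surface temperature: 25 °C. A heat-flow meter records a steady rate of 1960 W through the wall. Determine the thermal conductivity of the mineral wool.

k ≈ 0.0366 W/(m·K)

Using the resistance-network approach (series):
R_aluminium = L/(kA) = 0.0027/(221×15.5) = 7.882×10^-7 K/W
Sum of known resistances R_other = 7.882×10^-7 K/W
Total R = ΔT/Q = 294/1960 = 0.15 K/W
R_mineral wool = R_total − R_other = 0.15 K/W
k = L/(R·A) = 0.085/(0.15×15.5)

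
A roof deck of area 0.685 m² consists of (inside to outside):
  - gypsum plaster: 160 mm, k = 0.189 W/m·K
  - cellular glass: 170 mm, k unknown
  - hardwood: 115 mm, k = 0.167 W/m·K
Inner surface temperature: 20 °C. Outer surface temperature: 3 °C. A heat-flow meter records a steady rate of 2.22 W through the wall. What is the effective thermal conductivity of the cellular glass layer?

Using the resistance-network approach (series):
R_gypsum plaster = L/(kA) = 0.16/(0.189×0.685) = 1.236 K/W
R_hardwood = L/(kA) = 0.115/(0.167×0.685) = 1.005 K/W
Sum of known resistances R_other = 2.241 K/W
Total R = ΔT/Q = 17/2.22 = 7.658 K/W
R_cellular glass = R_total − R_other = 5.417 K/W
k = L/(R·A) = 0.17/(5.417×0.685)

k ≈ 0.0458 W/(m·K)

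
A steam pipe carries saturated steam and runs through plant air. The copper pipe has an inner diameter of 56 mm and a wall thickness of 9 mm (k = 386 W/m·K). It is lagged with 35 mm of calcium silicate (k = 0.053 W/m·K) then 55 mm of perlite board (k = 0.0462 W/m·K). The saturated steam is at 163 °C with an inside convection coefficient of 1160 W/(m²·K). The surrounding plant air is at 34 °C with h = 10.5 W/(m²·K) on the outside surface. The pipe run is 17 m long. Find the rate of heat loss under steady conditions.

Treating each annulus and film as a series resistance:
R_inner film = 1/(h_i·2πr₁L) = 1/(1160×2π×0.028×17) = 2.882×10^-4 K/W
R_copper pipe wall = ln(37/28)/(2π×386×17) = 6.76×10^-6 K/W
R_calcium silicate = ln(72/37)/(2π×0.053×17) = 0.1176 K/W
R_perlite board = ln(127/72)/(2π×0.0462×17) = 0.115 K/W
R_outer film = 1/(h_o·2πr_oL) = 1/(10.5×2π×0.127×17) = 0.007021 K/W
R_total = 0.2399 K/W
Q = ΔT/R_total = 129/0.2399

Q ≈ 538 W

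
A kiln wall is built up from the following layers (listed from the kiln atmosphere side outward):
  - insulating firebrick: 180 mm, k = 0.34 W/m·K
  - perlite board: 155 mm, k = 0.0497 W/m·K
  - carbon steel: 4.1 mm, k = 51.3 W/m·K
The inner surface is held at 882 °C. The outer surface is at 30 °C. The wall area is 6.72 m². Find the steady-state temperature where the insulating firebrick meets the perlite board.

T ≈ 758 °C

Model the wall as resistances in series:
R_insulating firebrick = L/(kA) = 0.18/(0.34×6.72) = 0.07878 K/W
R_perlite board = L/(kA) = 0.155/(0.0497×6.72) = 0.4641 K/W
R_carbon steel = L/(kA) = 0.0041/(51.3×6.72) = 1.189×10^-5 K/W
R_total = 0.5429 K/W;  Q = ΔT/R_total = 852/0.5429 = 1569 W
T_interface = T_inner − Q·ΣR(inner→interface) = 882 − 1570×0.07878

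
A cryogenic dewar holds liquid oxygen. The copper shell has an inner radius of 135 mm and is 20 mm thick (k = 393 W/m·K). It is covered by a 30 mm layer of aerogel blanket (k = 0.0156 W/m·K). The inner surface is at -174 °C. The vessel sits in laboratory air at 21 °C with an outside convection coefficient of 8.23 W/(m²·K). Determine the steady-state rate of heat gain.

Spherical conduction: R = (1/r_in − 1/r_out)/(4πk) per layer; series-sum.
R_copper shell = (1/0.135 − 1/0.155)/(4π×393) = 1.935×10^-4 K/W
R_aerogel blanket = (1/0.155 − 1/0.185)/(4π×0.0156) = 5.337 K/W
R_outer film = 1/(h·4πr_o²) = 1/(8.23×4π×0.185²) = 0.2825 K/W
R_total = 5.62 K/W
Q = ΔT/R_total = 195/5.62

Q ≈ 34.7 W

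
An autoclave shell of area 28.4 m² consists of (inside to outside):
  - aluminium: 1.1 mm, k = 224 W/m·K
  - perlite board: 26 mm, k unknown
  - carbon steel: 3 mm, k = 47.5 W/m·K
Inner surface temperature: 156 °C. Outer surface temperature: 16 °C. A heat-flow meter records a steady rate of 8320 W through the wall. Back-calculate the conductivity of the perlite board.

Using the resistance-network approach (series):
R_aluminium = L/(kA) = 0.0011/(224×28.4) = 1.729×10^-7 K/W
R_carbon steel = L/(kA) = 0.003/(47.5×28.4) = 2.224×10^-6 K/W
Sum of known resistances R_other = 2.397×10^-6 K/W
Total R = ΔT/Q = 140/8320 = 0.01683 K/W
R_perlite board = R_total − R_other = 0.01682 K/W
k = L/(R·A) = 0.026/(0.01682×28.4)

k ≈ 0.0544 W/(m·K)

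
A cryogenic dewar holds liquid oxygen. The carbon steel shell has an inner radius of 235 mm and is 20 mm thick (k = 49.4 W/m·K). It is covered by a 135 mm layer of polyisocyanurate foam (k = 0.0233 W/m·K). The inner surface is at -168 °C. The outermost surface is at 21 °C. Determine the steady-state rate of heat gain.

For a spherical shell R = (1/r₁ − 1/r₂)/(4πk); film R = 1/(h·4πr²). In series:
R_carbon steel shell = (1/0.235 − 1/0.255)/(4π×49.4) = 5.376×10^-4 K/W
R_polyisocyanurate foam = (1/0.255 − 1/0.39)/(4π×0.0233) = 4.636 K/W
R_total = 4.637 K/W
Q = ΔT/R_total = 189/4.637

Q ≈ 40.8 W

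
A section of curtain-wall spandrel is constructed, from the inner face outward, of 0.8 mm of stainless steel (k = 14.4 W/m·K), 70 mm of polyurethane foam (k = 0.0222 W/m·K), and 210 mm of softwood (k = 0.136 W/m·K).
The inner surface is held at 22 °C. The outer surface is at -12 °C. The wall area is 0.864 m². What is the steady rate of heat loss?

Series thermal resistances:
R_stainless steel = L/(kA) = 0.0008/(14.4×0.864) = 6.43×10^-5 K/W
R_polyurethane foam = L/(kA) = 0.07/(0.0222×0.864) = 3.649 K/W
R_softwood = L/(kA) = 0.21/(0.136×0.864) = 1.787 K/W
R_total = 5.437 K/W
Q = ΔT / R_total = 34 / 5.437

Q ≈ 6.25 W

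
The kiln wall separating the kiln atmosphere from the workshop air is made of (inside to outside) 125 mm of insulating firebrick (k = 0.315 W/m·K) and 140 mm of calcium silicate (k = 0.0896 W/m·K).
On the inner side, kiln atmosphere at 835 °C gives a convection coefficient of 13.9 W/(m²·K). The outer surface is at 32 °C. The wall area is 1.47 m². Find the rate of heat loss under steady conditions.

Thermal resistances in series:
R_inner film = 1/(h_i·A) = 1/(13.9×1.47) = 0.04894 K/W
R_insulating firebrick = L/(kA) = 0.125/(0.315×1.47) = 0.2699 K/W
R_calcium silicate = L/(kA) = 0.14/(0.0896×1.47) = 1.063 K/W
R_total = 1.382 K/W
Q = ΔT / R_total = 803 / 1.382

Q ≈ 581 W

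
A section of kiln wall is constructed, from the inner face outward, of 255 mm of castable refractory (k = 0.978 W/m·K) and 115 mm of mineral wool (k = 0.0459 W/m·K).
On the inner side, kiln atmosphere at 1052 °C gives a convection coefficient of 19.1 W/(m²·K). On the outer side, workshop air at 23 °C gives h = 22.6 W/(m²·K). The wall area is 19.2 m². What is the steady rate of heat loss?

Q ≈ 6900 W

Series thermal resistances:
R_inner film = 1/(h_i·A) = 1/(19.1×19.2) = 0.002727 K/W
R_castable refractory = L/(kA) = 0.255/(0.978×19.2) = 0.01358 K/W
R_mineral wool = L/(kA) = 0.115/(0.0459×19.2) = 0.1305 K/W
R_outer film = 1/(h_o·A) = 1/(22.6×19.2) = 0.002305 K/W
R_total = 0.1491 K/W
Q = ΔT / R_total = 1029 / 0.1491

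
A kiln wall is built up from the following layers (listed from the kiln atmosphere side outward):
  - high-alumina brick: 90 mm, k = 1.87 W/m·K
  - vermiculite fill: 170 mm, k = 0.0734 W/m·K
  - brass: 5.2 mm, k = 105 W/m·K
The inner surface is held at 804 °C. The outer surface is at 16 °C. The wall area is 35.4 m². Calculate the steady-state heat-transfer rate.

Series thermal resistances:
R_high-alumina brick = L/(kA) = 0.09/(1.87×35.4) = 0.00136 K/W
R_vermiculite fill = L/(kA) = 0.17/(0.0734×35.4) = 0.06543 K/W
R_brass = L/(kA) = 0.0052/(105×35.4) = 1.399×10^-6 K/W
R_total = 0.06679 K/W
Q = ΔT / R_total = 788 / 0.06679

Q ≈ 11800 W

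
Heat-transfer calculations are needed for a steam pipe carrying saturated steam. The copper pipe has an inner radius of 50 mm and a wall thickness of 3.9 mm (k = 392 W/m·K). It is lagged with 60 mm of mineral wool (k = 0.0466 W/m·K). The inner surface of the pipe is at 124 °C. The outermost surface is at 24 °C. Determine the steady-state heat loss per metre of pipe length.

q′ ≈ 39.1 W/m

Cylindrical conduction, so R = ln(r₂/r₁)/(2πkL) per layer, in series:
R_copper pipe wall = ln(53.9/50)/(2π×392×1) = 3.049×10^-5 K/W
R_mineral wool = ln(113.9/53.9)/(2π×0.0466×1) = 2.555 K/W
R_total = 2.555 K/W
Q = ΔT/R_total = 100/2.555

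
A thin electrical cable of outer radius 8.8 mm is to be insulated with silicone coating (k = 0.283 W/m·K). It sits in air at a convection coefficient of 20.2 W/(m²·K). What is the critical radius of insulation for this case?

For a cylinder r_cr = k/h = 0.283/20.2
r_cr = 14 mm; since the bare radius (8.8 mm) is below r_cr, adding a thin layer of insulation will *increase* heat loss.

r_cr ≈ 14 mm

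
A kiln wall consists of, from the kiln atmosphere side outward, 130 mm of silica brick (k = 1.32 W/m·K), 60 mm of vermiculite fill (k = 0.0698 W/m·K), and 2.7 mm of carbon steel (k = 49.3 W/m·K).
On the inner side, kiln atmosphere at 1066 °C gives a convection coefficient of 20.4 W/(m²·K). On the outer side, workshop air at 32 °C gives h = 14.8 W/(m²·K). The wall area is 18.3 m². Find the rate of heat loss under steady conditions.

Q ≈ 17600 W

Using the resistance-network approach (series):
R_inner film = 1/(h_i·A) = 1/(20.4×18.3) = 0.002679 K/W
R_silica brick = L/(kA) = 0.13/(1.32×18.3) = 0.005382 K/W
R_vermiculite fill = L/(kA) = 0.06/(0.0698×18.3) = 0.04697 K/W
R_carbon steel = L/(kA) = 0.0027/(49.3×18.3) = 2.993×10^-6 K/W
R_outer film = 1/(h_o·A) = 1/(14.8×18.3) = 0.003692 K/W
R_total = 0.05873 K/W
Q = ΔT / R_total = 1034 / 0.05873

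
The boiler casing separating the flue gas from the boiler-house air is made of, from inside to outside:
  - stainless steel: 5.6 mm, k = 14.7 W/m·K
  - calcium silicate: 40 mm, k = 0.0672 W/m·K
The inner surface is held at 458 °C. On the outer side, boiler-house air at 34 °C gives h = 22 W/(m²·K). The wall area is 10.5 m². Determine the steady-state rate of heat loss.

Q ≈ 6940 W

Thermal resistances in series:
R_stainless steel = L/(kA) = 0.0056/(14.7×10.5) = 3.628×10^-5 K/W
R_calcium silicate = L/(kA) = 0.04/(0.0672×10.5) = 0.05669 K/W
R_outer film = 1/(h_o·A) = 1/(22×10.5) = 0.004329 K/W
R_total = 0.06105 K/W
Q = ΔT / R_total = 424 / 0.06105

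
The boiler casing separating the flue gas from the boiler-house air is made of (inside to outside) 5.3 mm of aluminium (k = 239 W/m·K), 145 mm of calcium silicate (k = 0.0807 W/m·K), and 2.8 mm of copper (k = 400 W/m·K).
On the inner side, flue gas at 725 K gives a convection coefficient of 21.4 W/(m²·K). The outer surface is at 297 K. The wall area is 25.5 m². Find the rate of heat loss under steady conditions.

Series thermal resistances:
R_inner film = 1/(h_i·A) = 1/(21.4×25.5) = 0.001833 K/W
R_aluminium = L/(kA) = 0.0053/(239×25.5) = 8.696×10^-7 K/W
R_calcium silicate = L/(kA) = 0.145/(0.0807×25.5) = 0.07046 K/W
R_copper = L/(kA) = 0.0028/(400×25.5) = 2.745×10^-7 K/W
R_total = 0.0723 K/W
Q = ΔT / R_total = 428 / 0.0723

Q ≈ 5920 W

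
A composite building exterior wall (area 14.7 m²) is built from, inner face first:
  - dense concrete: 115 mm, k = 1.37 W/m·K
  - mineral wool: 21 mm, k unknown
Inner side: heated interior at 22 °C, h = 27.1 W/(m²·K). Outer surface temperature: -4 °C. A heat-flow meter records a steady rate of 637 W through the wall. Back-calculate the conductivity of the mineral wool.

Thermal resistances in series:
R_inner film = 1/(h_i·A) = 1/(27.1×14.7) = 0.00251 K/W
R_dense concrete = L/(kA) = 0.115/(1.37×14.7) = 0.00571 K/W
Sum of known resistances R_other = 0.008221 K/W
Total R = ΔT/Q = 26/637 = 0.04082 K/W
R_mineral wool = R_total − R_other = 0.0326 K/W
k = L/(R·A) = 0.021/(0.0326×14.7)

k ≈ 0.0438 W/(m·K)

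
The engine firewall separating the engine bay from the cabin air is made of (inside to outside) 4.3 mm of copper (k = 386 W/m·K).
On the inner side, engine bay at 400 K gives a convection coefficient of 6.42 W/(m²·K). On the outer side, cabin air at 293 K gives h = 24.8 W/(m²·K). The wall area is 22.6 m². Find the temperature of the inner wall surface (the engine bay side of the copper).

T ≈ 315 K

Series thermal resistances:
R_inner film = 1/(h_i·A) = 1/(6.42×22.6) = 0.006892 K/W
R_copper = L/(kA) = 0.0043/(386×22.6) = 4.929×10^-7 K/W
R_outer film = 1/(h_o·A) = 1/(24.8×22.6) = 0.001784 K/W
R_total = 0.008677 K/W;  Q = ΔT/R_total = 107/0.008677 = 12330 W
T_interface = T_inner − Q·ΣR(inner→interface) = 400 − 12300×0.006892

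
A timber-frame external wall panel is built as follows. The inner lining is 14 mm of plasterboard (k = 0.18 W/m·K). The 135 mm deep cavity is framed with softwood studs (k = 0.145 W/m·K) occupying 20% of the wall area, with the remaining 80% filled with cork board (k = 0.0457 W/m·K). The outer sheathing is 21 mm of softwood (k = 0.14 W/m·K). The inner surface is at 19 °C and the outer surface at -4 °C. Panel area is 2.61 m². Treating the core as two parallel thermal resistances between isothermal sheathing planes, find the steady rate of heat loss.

Q ≈ 26.2 W

Sheathing layers in series; stud and cavity paths in parallel between them.
R_inner = 0.014/(0.18×2.61) = 0.0298 K/W
R_stud  = 0.135/(0.145×0.2×2.61) = 1.784 K/W
R_cav   = 0.135/(0.0457×0.8×2.61) = 1.415 K/W
1/R_core = 1/R_stud + 1/R_cav → R_core = 0.789 K/W
R_outer = 0.021/(0.14×2.61) = 0.05747 K/W
R_total = 0.8762 K/W
Q = ΔT/R_total = 23/0.8762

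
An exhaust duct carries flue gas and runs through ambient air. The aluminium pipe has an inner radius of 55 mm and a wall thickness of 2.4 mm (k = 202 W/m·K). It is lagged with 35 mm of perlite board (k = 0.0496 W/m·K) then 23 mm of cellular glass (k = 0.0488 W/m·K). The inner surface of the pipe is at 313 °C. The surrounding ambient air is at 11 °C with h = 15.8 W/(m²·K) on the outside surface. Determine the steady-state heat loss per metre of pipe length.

q′ ≈ 129 W/m

Treating each annulus and film as a series resistance:
R_aluminium pipe wall = ln(57.4/55)/(2π×202×1) = 3.365×10^-5 K/W
R_perlite board = ln(92.4/57.4)/(2π×0.0496×1) = 1.528 K/W
R_cellular glass = ln(115.4/92.4)/(2π×0.0488×1) = 0.7249 K/W
R_outer film = 1/(h_o·2πr_oL) = 1/(15.8×2π×0.1154×1) = 0.08729 K/W
R_total = 2.34 K/W
Q = ΔT/R_total = 302/2.34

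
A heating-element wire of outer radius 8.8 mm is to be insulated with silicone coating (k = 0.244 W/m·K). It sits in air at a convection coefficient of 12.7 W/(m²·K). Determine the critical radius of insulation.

For a cylinder r_cr = k/h = 0.244/12.7
r_cr = 19.2 mm; since the bare radius (8.8 mm) is below r_cr, adding a thin layer of insulation will *increase* heat loss.

r_cr ≈ 19.2 mm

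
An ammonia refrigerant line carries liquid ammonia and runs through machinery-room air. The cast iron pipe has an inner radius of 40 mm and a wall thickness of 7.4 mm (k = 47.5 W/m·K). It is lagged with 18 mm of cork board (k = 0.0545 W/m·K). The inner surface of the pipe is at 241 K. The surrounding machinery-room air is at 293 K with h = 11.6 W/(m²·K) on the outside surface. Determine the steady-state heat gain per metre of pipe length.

Cylindrical conduction, so R = ln(r₂/r₁)/(2πkL) per layer, in series:
R_cast iron pipe wall = ln(47.4/40)/(2π×47.5×1) = 5.687×10^-4 K/W
R_cork board = ln(65.4/47.4)/(2π×0.0545×1) = 0.94 K/W
R_outer film = 1/(h_o·2πr_oL) = 1/(11.6×2π×0.0654×1) = 0.2098 K/W
R_total = 1.15 K/W
Q = ΔT/R_total = 52/1.15

q′ ≈ 45.2 W/m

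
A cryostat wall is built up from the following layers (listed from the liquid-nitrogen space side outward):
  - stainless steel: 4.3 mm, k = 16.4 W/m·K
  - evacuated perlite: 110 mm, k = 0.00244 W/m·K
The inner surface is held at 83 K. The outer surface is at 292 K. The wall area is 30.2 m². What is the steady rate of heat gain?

Q ≈ 140 W

Model the wall as resistances in series:
R_stainless steel = L/(kA) = 0.0043/(16.4×30.2) = 8.682×10^-6 K/W
R_evacuated perlite = L/(kA) = 0.11/(0.00244×30.2) = 1.493 K/W
R_total = 1.493 K/W
Q = ΔT / R_total = 209 / 1.493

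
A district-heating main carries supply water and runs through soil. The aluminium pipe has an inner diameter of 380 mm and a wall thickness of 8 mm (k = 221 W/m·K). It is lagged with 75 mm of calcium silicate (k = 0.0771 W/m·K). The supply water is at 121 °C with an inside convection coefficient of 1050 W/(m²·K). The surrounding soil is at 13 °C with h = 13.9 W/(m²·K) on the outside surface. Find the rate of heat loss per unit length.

q′ ≈ 153 W/m

Per-layer cylindrical resistances, series-summed:
R_inner film = 1/(h_i·2πr₁L) = 1/(1050×2π×0.19×1) = 7.978×10^-4 K/W
R_aluminium pipe wall = ln(198/190)/(2π×221×1) = 2.97×10^-5 K/W
R_calcium silicate = ln(273/198)/(2π×0.0771×1) = 0.6631 K/W
R_outer film = 1/(h_o·2πr_oL) = 1/(13.9×2π×0.273×1) = 0.04194 K/W
R_total = 0.7058 K/W
Q = ΔT/R_total = 108/0.7058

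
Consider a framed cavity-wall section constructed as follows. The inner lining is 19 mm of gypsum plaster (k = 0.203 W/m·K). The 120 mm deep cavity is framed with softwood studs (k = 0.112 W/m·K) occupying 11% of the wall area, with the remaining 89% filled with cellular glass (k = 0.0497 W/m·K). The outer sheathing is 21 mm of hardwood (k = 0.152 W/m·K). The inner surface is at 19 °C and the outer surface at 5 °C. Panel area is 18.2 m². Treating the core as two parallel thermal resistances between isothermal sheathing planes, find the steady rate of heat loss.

Q ≈ 108 W

Sheathing layers in series; stud and cavity paths in parallel between them.
R_inner = 0.019/(0.203×18.2) = 0.005143 K/W
R_stud  = 0.12/(0.112×0.11×18.2) = 0.5352 K/W
R_cav   = 0.12/(0.0497×0.89×18.2) = 0.1491 K/W
1/R_core = 1/R_stud + 1/R_cav → R_core = 0.1166 K/W
R_outer = 0.021/(0.152×18.2) = 0.007591 K/W
R_total = 0.1293 K/W
Q = ΔT/R_total = 14/0.1293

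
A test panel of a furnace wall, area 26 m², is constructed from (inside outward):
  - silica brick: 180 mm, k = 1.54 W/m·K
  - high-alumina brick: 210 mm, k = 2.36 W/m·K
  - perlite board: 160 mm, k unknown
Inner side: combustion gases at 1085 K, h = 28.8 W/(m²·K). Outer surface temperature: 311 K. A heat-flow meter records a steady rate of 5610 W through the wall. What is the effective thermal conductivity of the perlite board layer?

Thermal resistances in series:
R_inner film = 1/(h_i·A) = 1/(28.8×26) = 0.001335 K/W
R_silica brick = L/(kA) = 0.18/(1.54×26) = 0.004496 K/W
R_high-alumina brick = L/(kA) = 0.21/(2.36×26) = 0.003422 K/W
Sum of known resistances R_other = 0.009253 K/W
Total R = ΔT/Q = 774/5610 = 0.138 K/W
R_perlite board = R_total − R_other = 0.1287 K/W
k = L/(R·A) = 0.16/(0.1287×26)

k ≈ 0.0478 W/(m·K)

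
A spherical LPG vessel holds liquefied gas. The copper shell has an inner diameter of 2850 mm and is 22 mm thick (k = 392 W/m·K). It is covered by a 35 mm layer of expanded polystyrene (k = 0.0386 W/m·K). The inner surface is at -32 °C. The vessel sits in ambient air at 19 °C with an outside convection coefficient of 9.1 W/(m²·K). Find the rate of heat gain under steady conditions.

Q ≈ 1360 W

For a spherical shell R = (1/r₁ − 1/r₂)/(4πk); film R = 1/(h·4πr²). In series:
R_copper shell = (1/1.425 − 1/1.447)/(4π×392) = 2.166×10^-6 K/W
R_expanded polystyrene = (1/1.447 − 1/1.482)/(4π×0.0386) = 0.03365 K/W
R_outer film = 1/(h·4πr_o²) = 1/(9.1×4π×1.482²) = 0.003982 K/W
R_total = 0.03763 K/W
Q = ΔT/R_total = 51/0.03763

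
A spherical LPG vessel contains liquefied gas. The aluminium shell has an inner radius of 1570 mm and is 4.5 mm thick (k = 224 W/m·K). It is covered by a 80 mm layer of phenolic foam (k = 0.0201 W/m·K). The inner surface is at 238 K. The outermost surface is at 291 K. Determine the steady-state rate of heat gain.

Each spherical layer contributes R = (1/r_i − 1/r_o)/(4πk):
R_aluminium shell = (1/1.57 − 1/1.5745)/(4π×224) = 6.467×10^-7 K/W
R_phenolic foam = (1/1.5745 − 1/1.6545)/(4π×0.0201) = 0.1216 K/W
R_total = 0.1216 K/W
Q = ΔT/R_total = 53/0.1216

Q ≈ 436 W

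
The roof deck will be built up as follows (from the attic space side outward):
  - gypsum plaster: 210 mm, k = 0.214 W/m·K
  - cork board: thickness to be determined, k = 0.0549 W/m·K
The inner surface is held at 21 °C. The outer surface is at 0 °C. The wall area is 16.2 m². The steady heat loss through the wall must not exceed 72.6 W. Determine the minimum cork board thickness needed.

Series thermal resistances:
R_gypsum plaster = L/(kA) = 0.21/(0.214×16.2) = 0.06057 K/W
Sum of the known resistances R_other = 0.06057 K/W
Required total resistance R_tot = ΔT/Q_allow = 21/72.6 = 0.2893 K/W
R_cork board = R_tot − R_other = 0.2287 K/W
L = R·k·A = 0.2287×0.0549×16.2

L ≈ 203 mm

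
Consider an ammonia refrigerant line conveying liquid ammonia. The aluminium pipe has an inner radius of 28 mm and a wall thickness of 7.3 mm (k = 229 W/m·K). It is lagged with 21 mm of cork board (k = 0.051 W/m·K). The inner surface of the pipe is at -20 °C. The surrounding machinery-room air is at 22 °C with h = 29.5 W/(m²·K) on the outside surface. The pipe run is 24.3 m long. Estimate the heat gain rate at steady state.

Treating each annulus and film as a series resistance:
R_aluminium pipe wall = ln(35.3/28)/(2π×229×24.3) = 6.626×10^-6 K/W
R_cork board = ln(56.3/35.3)/(2π×0.051×24.3) = 0.05995 K/W
R_outer film = 1/(h_o·2πr_oL) = 1/(29.5×2π×0.0563×24.3) = 0.003944 K/W
R_total = 0.0639 K/W
Q = ΔT/R_total = 42/0.0639

Q ≈ 657 W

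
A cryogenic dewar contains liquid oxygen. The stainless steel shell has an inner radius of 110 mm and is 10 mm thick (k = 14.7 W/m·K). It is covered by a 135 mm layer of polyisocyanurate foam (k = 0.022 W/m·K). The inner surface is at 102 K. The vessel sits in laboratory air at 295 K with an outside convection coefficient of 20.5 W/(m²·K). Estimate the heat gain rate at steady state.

Q ≈ 12 W

For a spherical shell R = (1/r₁ − 1/r₂)/(4πk); film R = 1/(h·4πr²). In series:
R_stainless steel shell = (1/0.11 − 1/0.12)/(4π×14.7) = 0.004101 K/W
R_polyisocyanurate foam = (1/0.12 − 1/0.255)/(4π×0.022) = 15.96 K/W
R_outer film = 1/(h·4πr_o²) = 1/(20.5×4π×0.255²) = 0.0597 K/W
R_total = 16.02 K/W
Q = ΔT/R_total = 193/16.02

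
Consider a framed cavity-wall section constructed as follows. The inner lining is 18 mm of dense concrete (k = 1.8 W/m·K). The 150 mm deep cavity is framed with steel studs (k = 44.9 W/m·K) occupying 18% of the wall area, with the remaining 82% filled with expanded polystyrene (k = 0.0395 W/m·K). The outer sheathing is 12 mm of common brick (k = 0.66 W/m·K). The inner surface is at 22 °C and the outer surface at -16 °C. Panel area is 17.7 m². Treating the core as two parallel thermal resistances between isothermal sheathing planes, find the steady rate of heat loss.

Q ≈ 14400 W

Sheathing layers in series; stud and cavity paths in parallel between them.
R_inner = 0.018/(1.8×17.7) = 5.65×10^-4 K/W
R_stud  = 0.15/(44.9×0.18×17.7) = 0.001049 K/W
R_cav   = 0.15/(0.0395×0.82×17.7) = 0.2616 K/W
1/R_core = 1/R_stud + 1/R_cav → R_core = 0.001044 K/W
R_outer = 0.012/(0.66×17.7) = 0.001027 K/W
R_total = 0.002637 K/W
Q = ΔT/R_total = 38/0.002637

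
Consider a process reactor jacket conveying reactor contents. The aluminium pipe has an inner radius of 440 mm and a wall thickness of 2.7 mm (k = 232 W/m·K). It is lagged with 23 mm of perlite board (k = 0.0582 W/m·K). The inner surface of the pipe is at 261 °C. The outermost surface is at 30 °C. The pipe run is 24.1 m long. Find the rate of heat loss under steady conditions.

Q ≈ 40200 W

Per-layer cylindrical resistances, series-summed:
R_aluminium pipe wall = ln(442.7/440)/(2π×232×24.1) = 1.741×10^-7 K/W
R_perlite board = ln(465.7/442.7)/(2π×0.0582×24.1) = 0.005747 K/W
R_total = 0.005747 K/W
Q = ΔT/R_total = 231/0.005747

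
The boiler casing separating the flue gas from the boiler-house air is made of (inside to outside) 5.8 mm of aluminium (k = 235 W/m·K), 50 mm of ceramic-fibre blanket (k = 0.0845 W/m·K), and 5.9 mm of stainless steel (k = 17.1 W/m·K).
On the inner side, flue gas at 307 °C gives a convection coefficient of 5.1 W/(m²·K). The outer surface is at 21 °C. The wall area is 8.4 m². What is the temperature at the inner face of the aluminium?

Thermal resistances in series:
R_inner film = 1/(h_i·A) = 1/(5.1×8.4) = 0.02334 K/W
R_aluminium = L/(kA) = 0.0058/(235×8.4) = 2.938×10^-6 K/W
R_ceramic-fibre blanket = L/(kA) = 0.05/(0.0845×8.4) = 0.07044 K/W
R_stainless steel = L/(kA) = 0.0059/(17.1×8.4) = 4.107×10^-5 K/W
R_total = 0.09383 K/W;  Q = ΔT/R_total = 286/0.09383 = 3048 W
T_interface = T_inner − Q·ΣR(inner→interface) = 307 − 3050×0.02334

T ≈ 236 °C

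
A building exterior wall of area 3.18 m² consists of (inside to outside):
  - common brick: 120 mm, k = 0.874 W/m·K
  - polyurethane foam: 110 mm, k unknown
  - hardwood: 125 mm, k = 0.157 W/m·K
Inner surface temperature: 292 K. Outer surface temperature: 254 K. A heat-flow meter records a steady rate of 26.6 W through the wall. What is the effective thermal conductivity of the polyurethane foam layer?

k ≈ 0.0305 W/(m·K)

Thermal resistances in series:
R_common brick = L/(kA) = 0.12/(0.874×3.18) = 0.04318 K/W
R_hardwood = L/(kA) = 0.125/(0.157×3.18) = 0.2504 K/W
Sum of known resistances R_other = 0.2935 K/W
Total R = ΔT/Q = 38/26.6 = 1.429 K/W
R_polyurethane foam = R_total − R_other = 1.135 K/W
k = L/(R·A) = 0.11/(1.135×3.18)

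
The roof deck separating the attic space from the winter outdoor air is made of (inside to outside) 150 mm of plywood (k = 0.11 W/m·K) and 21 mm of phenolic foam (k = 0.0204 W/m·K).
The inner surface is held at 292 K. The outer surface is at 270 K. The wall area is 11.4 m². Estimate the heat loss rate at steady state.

Q ≈ 105 W

Using the resistance-network approach (series):
R_plywood = L/(kA) = 0.15/(0.11×11.4) = 0.1196 K/W
R_phenolic foam = L/(kA) = 0.021/(0.0204×11.4) = 0.0903 K/W
R_total = 0.2099 K/W
Q = ΔT / R_total = 22 / 0.2099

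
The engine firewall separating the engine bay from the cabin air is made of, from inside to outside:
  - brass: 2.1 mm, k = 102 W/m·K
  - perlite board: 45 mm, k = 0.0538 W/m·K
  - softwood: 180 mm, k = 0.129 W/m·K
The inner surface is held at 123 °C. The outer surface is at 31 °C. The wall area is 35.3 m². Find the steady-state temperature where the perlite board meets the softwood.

T ≈ 88.5 °C

Model the wall as resistances in series:
R_brass = L/(kA) = 0.0021/(102×35.3) = 5.832×10^-7 K/W
R_perlite board = L/(kA) = 0.045/(0.0538×35.3) = 0.02369 K/W
R_softwood = L/(kA) = 0.18/(0.129×35.3) = 0.03953 K/W
R_total = 0.06322 K/W;  Q = ΔT/R_total = 92/0.06322 = 1455 W
T_interface = T_inner − Q·ΣR(inner→interface) = 123 − 1460×0.0237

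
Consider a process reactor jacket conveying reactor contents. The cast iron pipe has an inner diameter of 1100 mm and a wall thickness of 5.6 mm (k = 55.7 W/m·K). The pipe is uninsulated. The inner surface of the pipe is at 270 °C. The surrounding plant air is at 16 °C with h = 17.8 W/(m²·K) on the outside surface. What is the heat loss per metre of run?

Per-layer cylindrical resistances, series-summed:
R_cast iron pipe wall = ln(555.6/550)/(2π×55.7×1) = 2.895×10^-5 K/W
R_outer film = 1/(h_o·2πr_oL) = 1/(17.8×2π×0.5556×1) = 0.01609 K/W
R_total = 0.01612 K/W
Q = ΔT/R_total = 254/0.01612

q′ ≈ 15800 W/m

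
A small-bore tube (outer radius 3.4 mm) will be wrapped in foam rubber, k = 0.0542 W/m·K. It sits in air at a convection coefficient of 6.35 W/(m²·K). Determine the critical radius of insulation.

For a cylinder r_cr = k/h = 0.0542/6.35
r_cr = 8.54 mm; since the bare radius (3.4 mm) is below r_cr, adding a thin layer of insulation will *increase* heat loss.

r_cr ≈ 8.54 mm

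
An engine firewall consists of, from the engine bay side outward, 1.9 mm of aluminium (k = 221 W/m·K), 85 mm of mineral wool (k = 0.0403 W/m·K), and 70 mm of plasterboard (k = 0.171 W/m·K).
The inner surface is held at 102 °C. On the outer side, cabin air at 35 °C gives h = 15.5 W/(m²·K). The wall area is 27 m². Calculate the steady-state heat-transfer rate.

Q ≈ 700 W

Model the wall as resistances in series:
R_aluminium = L/(kA) = 0.0019/(221×27) = 3.184×10^-7 K/W
R_mineral wool = L/(kA) = 0.085/(0.0403×27) = 0.07812 K/W
R_plasterboard = L/(kA) = 0.07/(0.171×27) = 0.01516 K/W
R_outer film = 1/(h_o·A) = 1/(15.5×27) = 0.002389 K/W
R_total = 0.09567 K/W
Q = ΔT / R_total = 67 / 0.09567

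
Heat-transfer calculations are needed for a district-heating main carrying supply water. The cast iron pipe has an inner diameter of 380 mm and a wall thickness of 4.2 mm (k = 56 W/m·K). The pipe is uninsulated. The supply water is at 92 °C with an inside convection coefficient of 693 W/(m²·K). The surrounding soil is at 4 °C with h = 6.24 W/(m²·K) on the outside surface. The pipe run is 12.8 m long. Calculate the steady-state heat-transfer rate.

Q ≈ 8490 W

Cylindrical conduction, so R = ln(r₂/r₁)/(2πkL) per layer, in series:
R_inner film = 1/(h_i·2πr₁L) = 1/(693×2π×0.19×12.8) = 9.443×10^-5 K/W
R_cast iron pipe wall = ln(194.2/190)/(2π×56×12.8) = 4.855×10^-6 K/W
R_outer film = 1/(h_o·2πr_oL) = 1/(6.24×2π×0.1942×12.8) = 0.01026 K/W
R_total = 0.01036 K/W
Q = ΔT/R_total = 88/0.01036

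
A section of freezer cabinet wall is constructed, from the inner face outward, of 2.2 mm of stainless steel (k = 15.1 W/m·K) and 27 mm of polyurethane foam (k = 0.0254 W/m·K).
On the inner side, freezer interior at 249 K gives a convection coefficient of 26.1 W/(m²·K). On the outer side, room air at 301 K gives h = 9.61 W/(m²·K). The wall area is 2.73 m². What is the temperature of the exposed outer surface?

Treating each layer as a thermal resistance in series:
R_inner film = 1/(h_i·A) = 1/(26.1×2.73) = 0.01403 K/W
R_stainless steel = L/(kA) = 0.0022/(15.1×2.73) = 5.337×10^-5 K/W
R_polyurethane foam = L/(kA) = 0.027/(0.0254×2.73) = 0.3894 K/W
R_outer film = 1/(h_o·A) = 1/(9.61×2.73) = 0.03812 K/W
R_total = 0.4416 K/W;  Q = ΔT/R_total = 52/0.4416 = 117.8 W
T_interface = T_inner + Q·ΣR(inner→interface) = 249 + 118×0.4035

T ≈ 297 K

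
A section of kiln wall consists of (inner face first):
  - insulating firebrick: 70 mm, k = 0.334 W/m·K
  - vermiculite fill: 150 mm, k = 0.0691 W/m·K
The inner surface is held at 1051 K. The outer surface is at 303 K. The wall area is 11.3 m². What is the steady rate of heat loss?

Using the resistance-network approach (series):
R_insulating firebrick = L/(kA) = 0.07/(0.334×11.3) = 0.01855 K/W
R_vermiculite fill = L/(kA) = 0.15/(0.0691×11.3) = 0.1921 K/W
R_total = 0.2107 K/W
Q = ΔT / R_total = 748 / 0.2107

Q ≈ 3550 W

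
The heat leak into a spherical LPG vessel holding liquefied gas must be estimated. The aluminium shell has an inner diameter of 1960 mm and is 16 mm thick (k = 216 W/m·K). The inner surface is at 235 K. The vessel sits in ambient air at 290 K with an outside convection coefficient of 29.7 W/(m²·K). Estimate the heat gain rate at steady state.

For a spherical shell R = (1/r₁ − 1/r₂)/(4πk); film R = 1/(h·4πr²). In series:
R_aluminium shell = (1/0.98 − 1/0.996)/(4π×216) = 6.039×10^-6 K/W
R_outer film = 1/(h·4πr_o²) = 1/(29.7×4π×0.996²) = 0.002701 K/W
R_total = 0.002707 K/W
Q = ΔT/R_total = 55/0.002707

Q ≈ 20300 W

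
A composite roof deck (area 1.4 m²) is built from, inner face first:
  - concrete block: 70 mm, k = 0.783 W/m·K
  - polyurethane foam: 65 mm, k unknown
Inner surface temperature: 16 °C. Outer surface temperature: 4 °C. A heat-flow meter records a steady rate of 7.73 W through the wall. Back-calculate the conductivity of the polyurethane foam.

Treating each layer as a thermal resistance in series:
R_concrete block = L/(kA) = 0.07/(0.783×1.4) = 0.06386 K/W
Sum of known resistances R_other = 0.06386 K/W
Total R = ΔT/Q = 12/7.73 = 1.552 K/W
R_polyurethane foam = R_total − R_other = 1.489 K/W
k = L/(R·A) = 0.065/(1.489×1.4)

k ≈ 0.0312 W/(m·K)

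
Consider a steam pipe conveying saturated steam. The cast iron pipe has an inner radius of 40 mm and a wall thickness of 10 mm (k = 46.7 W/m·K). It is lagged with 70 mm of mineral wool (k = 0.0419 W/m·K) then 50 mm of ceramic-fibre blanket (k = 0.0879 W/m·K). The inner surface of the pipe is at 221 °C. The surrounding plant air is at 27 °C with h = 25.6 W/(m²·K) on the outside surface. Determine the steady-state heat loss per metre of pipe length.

q′ ≈ 48.6 W/m

Treating each annulus and film as a series resistance:
R_cast iron pipe wall = ln(50/40)/(2π×46.7×1) = 7.605×10^-4 K/W
R_mineral wool = ln(120/50)/(2π×0.0419×1) = 3.325 K/W
R_ceramic-fibre blanket = ln(170/120)/(2π×0.0879×1) = 0.6307 K/W
R_outer film = 1/(h_o·2πr_oL) = 1/(25.6×2π×0.17×1) = 0.03657 K/W
R_total = 3.993 K/W
Q = ΔT/R_total = 194/3.993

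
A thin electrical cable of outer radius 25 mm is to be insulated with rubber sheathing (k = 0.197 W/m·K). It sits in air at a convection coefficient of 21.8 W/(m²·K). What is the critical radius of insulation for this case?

For a cylinder r_cr = k/h = 0.197/21.8
r_cr = 9.04 mm; since the bare radius (25 mm) is above r_cr, any added insulation will reduce heat loss.

r_cr ≈ 9.04 mm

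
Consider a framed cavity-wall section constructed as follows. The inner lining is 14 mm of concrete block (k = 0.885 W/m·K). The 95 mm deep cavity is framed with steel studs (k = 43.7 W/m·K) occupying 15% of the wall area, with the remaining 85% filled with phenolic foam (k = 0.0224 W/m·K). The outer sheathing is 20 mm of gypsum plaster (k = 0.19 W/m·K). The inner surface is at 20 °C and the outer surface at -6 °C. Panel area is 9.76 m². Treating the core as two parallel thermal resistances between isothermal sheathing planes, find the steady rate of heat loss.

Sheathing layers in series; stud and cavity paths in parallel between them.
R_inner = 0.014/(0.885×9.76) = 0.001621 K/W
R_stud  = 0.095/(43.7×0.15×9.76) = 0.001485 K/W
R_cav   = 0.095/(0.0224×0.85×9.76) = 0.5112 K/W
1/R_core = 1/R_stud + 1/R_cav → R_core = 0.001481 K/W
R_outer = 0.02/(0.19×9.76) = 0.01079 K/W
R_total = 0.01389 K/W
Q = ΔT/R_total = 26/0.01389

Q ≈ 1870 W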